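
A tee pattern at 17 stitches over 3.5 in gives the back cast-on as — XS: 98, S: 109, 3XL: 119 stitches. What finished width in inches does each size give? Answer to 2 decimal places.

17/3.5 = 4.857 sts per in.
XS: 98 / 4.857 = 20.176 → 20.18 in.
S: 109 / 4.857 = 22.441 → 22.44 in.
3XL: 119 / 4.857 = 24.500 → 24.50 in.

XS 20.18 inches; S 22.44 inches; 3XL 24.50 inches.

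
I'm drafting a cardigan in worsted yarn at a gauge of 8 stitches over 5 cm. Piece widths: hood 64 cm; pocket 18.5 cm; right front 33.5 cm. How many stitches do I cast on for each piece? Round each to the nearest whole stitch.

hood 102; pocket 30; right front 54.

Rate = 8/5 = 1.6 sts per cm.
hood: 64 × 1.6 = 102.40 → 102.
pocket: 18.5 × 1.6 = 29.60 → 30.
right front: 33.5 × 1.6 = 53.60 → 54.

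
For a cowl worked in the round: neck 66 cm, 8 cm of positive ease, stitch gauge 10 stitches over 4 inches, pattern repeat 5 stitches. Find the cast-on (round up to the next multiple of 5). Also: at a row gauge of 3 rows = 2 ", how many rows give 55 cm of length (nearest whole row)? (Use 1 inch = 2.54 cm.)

Cast on 75 stitches; work 32 rows.

Finished = 66 + 8 = 74 cm.
74 cm × 1/2.54 = 29.13 inches.
10/4 = 2.5 sts per in; 29.13 × 2.5 = 72.83 sts.
Next multiple of 5 → 75.
55 cm = 21.65 inches; × 1.5 = 32.48 → 32 rows.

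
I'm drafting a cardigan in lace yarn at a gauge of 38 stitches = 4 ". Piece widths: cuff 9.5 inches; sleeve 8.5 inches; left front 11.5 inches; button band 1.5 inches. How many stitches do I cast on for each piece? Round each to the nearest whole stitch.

Rate = 38/4 = 9.5 sts per in.
cuff: 9.5 × 9.5 = 90.25 → 90.
sleeve: 8.5 × 9.5 = 80.75 → 81.
left front: 11.5 × 9.5 = 109.25 → 109.
button band: 1.5 × 9.5 = 14.25 → 14.

cuff 90; sleeve 81; left front 109; button band 14.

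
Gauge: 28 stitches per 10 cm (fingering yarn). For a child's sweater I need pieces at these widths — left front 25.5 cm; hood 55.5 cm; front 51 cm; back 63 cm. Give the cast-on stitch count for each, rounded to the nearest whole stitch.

left front 71; hood 155; front 143; back 176.

Rate = 28/10 = 2.8 sts per cm.
left front: 25.5 × 2.8 = 71.40 → 71.
hood: 55.5 × 2.8 = 155.40 → 155.
front: 51 × 2.8 = 142.80 → 143.
back: 63 × 2.8 = 176.40 → 176.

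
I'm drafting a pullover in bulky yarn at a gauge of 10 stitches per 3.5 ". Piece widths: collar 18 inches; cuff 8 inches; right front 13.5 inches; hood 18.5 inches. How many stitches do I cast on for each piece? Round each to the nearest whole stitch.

collar 51; cuff 23; right front 39; hood 53.

Rate = 10/3.5 = 2.857 sts per in.
collar: 18 × 2.857 = 51.43 → 51.
cuff: 8 × 2.857 = 22.86 → 23.
right front: 13.5 × 2.857 = 38.57 → 39.
hood: 18.5 × 2.857 = 52.86 → 53.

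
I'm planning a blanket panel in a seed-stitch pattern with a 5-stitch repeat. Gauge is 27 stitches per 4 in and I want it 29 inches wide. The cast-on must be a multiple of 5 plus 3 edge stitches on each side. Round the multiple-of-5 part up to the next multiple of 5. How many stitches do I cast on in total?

27 / 4 = 6.75 sts per inch.
29 × 6.75 = 195.75 sts.
Less 6 edge sts → 189.75 for the repeat.
Next multiple of 5: 190.
Add back 6 edge sts → 196.

CO 196 sts.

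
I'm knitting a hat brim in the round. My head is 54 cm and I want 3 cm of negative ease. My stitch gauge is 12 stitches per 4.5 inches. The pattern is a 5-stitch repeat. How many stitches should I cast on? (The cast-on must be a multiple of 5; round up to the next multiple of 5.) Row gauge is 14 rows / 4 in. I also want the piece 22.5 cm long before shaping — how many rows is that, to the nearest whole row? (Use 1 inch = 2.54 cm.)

Cast on 55 stitches; work 31 rows.

Finished = 54 − 3 = 51 cm.
51 cm × 1/2.54 = 20.08 inches.
12/4.5 = 2.667 sts per in; 20.08 × 2.667 = 53.54 sts.
Next multiple of 5 → 55.
22.5 cm = 8.86 inches; × 3.5 = 31.00 → 31 rows.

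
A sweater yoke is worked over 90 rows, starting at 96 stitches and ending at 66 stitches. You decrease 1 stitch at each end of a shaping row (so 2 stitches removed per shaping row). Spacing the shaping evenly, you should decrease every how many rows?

Stitches to remove: |66 − 96| = 30.
Shaping rows needed: 30 / 2 = 15.
90 rows / 15 = every 6 rows.

Decrease every 6th row.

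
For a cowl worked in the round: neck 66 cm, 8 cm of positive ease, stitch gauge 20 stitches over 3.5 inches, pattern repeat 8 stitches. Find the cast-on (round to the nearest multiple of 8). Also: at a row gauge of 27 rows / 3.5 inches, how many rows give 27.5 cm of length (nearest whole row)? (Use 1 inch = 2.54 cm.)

Cast on 168 stitches; work 84 rows.

Finished = 66 + 8 = 74 cm.
74 cm × 1/2.54 = 29.13 inches.
20/3.5 = 5.714 sts per in; 29.13 × 5.714 = 166.48 sts.
Nearest multiple of 8 → 168.
27.5 cm = 10.83 inches; × 7.714 = 83.52 → 84 rows.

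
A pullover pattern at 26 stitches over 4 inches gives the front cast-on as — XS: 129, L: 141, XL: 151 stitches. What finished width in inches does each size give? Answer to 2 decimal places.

XS 19.85 inches; L 21.69 inches; XL 23.23 inches.

26/4 = 6.5 sts per in.
XS: 129 / 6.5 = 19.846 → 19.85 in.
L: 141 / 6.5 = 21.692 → 21.69 in.
XL: 151 / 6.5 = 23.231 → 23.23 in.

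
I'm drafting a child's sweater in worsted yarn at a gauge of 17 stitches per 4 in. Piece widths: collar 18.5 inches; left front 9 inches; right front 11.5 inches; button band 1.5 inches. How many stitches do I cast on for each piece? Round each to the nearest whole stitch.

collar 79; left front 38; right front 49; button band 6.

Rate = 17/4 = 4.25 sts per in.
collar: 18.5 × 4.25 = 78.62 → 79.
left front: 9 × 4.25 = 38.25 → 38.
right front: 11.5 × 4.25 = 48.88 → 49.
button band: 1.5 × 4.25 = 6.38 → 6.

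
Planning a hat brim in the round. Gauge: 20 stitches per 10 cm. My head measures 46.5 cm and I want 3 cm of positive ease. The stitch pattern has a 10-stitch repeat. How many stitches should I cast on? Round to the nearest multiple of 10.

100 stitches.

Finished = 46.5 + 3 = 49.5 cm.
20 / 10 = 2 sts/cm.
49.5 × 2 = 99.00 sts.
Nearest multiple of 10: 100.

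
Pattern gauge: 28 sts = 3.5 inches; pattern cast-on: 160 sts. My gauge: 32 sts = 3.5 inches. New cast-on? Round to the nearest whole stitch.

Scale factor = 32 / 28 = 1.143.
160 × 32 / 28 = 182.86 sts.
→ 183 sts.

183 stitches.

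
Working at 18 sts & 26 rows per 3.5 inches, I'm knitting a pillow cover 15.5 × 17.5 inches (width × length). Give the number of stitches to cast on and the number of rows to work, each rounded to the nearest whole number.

Cast on 80 stitches and work 130 rows.

Stitch gauge = 18/3.5 = 5.143 sts/in; 15.5 × 5.143 = 79.71 → 80 sts.
Row gauge = 26/3.5 = 7.429 rows/in; 17.5 × 7.429 = 130.00 → 130 rows.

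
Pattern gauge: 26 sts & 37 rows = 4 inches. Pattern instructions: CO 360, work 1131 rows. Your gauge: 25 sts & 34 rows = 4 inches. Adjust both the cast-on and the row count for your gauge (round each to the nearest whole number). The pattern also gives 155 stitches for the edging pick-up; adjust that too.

Stitches: 360 × 25/26 = 346.15 → 346.
Rows: 1131 × 34/37 = 1039.30 → 1039.
edging pick-up: 155 × 25/26 = 149.04 → 149.

Cast on 346 stitches; work 1039 rows; edging pick-up 149 stitches.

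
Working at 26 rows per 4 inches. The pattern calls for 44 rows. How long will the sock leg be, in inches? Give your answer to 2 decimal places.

6.77 inches.

26 rows / 4 inch = 6.5 rows per inch.
44 / 6.5 = 6.769 inches.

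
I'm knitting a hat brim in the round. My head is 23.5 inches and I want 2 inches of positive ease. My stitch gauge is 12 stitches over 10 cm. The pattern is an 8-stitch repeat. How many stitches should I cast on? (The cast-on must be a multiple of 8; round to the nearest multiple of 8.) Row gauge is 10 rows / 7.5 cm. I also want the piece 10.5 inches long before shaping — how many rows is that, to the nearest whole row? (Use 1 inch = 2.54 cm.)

Cast on 80 stitches; work 36 rows.

Finished = 23.5 + 2 = 25.5 inches.
25.5 inches × 2.54 = 64.77 cm.
12/10 = 1.2 sts per cm; 64.77 × 1.2 = 77.72 sts.
Nearest multiple of 8 → 80.
10.5 inches = 26.67 cm; × 1.333 = 35.56 → 36 rows.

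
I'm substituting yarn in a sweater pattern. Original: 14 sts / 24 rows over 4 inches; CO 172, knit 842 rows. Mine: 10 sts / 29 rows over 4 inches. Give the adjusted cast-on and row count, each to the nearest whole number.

Cast on 123 stitches; work 1017 rows.

Stitches: 172 × 10/14 = 122.86 → 123.
Rows: 842 × 29/24 = 1017.42 → 1017.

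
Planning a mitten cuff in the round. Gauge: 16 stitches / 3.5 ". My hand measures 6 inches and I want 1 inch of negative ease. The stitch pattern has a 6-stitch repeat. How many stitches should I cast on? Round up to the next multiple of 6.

Finished = 6 − 1 = 5 inches.
16 / 3.5 = 4.571 sts/in.
5 × 4.571 = 22.86 sts.
Next multiple of 6: 24.

24 stitches.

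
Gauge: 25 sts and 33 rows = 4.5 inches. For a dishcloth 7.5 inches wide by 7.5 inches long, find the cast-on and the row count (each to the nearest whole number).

Cast on 42 stitches and work 55 rows.

Stitch gauge = 25/4.5 = 5.556 sts/in; 7.5 × 5.556 = 41.67 → 42 sts.
Row gauge = 33/4.5 = 7.333 rows/in; 7.5 × 7.333 = 55.00 → 55 rows.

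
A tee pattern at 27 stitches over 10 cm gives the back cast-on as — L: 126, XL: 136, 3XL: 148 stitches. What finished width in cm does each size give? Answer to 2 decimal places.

L 46.67 cm; XL 50.37 cm; 3XL 54.81 cm.

27/10 = 2.7 sts per cm.
L: 126 / 2.7 = 46.667 → 46.67 cm.
XL: 136 / 2.7 = 50.370 → 50.37 cm.
3XL: 148 / 2.7 = 54.815 → 54.81 cm.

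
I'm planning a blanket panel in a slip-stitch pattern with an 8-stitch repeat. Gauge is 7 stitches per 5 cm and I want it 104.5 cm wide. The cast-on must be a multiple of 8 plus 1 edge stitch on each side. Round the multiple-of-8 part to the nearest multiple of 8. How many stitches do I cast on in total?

7 / 5 = 1.4 sts per cm.
104.5 × 1.4 = 146.30 sts.
Less 2 edge sts → 144.30 for the repeat.
Nearest multiple of 8: 144.
Add back 2 edge sts → 146.

CO 146 sts.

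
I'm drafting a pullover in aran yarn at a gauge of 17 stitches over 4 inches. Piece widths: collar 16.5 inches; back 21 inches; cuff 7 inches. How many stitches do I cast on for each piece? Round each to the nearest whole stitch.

collar 70; back 89; cuff 30.

Rate = 17/4 = 4.25 sts per in.
collar: 16.5 × 4.25 = 70.12 → 70.
back: 21 × 4.25 = 89.25 → 89.
cuff: 7 × 4.25 = 29.75 → 30.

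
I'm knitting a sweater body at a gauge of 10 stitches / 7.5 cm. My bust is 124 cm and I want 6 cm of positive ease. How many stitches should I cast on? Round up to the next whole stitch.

Finished = 124 + 6 = 130 cm.
10 / 7.5 = 1.333 sts per cm.
130.00 × 1.333 = 173.33 sts.
→ 174 sts.

CO 174 sts.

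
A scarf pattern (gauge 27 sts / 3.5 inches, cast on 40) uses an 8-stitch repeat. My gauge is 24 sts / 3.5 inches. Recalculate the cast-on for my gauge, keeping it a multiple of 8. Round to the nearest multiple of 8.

40 × 24 / 27 = 35.56.
Nearest multiple of 8: 32.

CO 32 sts.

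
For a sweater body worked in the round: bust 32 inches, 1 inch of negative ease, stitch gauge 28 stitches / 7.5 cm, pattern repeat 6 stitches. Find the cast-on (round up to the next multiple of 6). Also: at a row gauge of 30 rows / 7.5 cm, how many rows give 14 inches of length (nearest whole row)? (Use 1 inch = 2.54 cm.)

Cast on 294 stitches; work 142 rows.

Finished = 32 − 1 = 31 inches.
31 inches × 2.54 = 78.74 cm.
28/7.5 = 3.733 sts per cm; 78.74 × 3.733 = 293.96 sts.
Next multiple of 6 → 294.
14 inches = 35.56 cm; × 4 = 142.24 → 142 rows.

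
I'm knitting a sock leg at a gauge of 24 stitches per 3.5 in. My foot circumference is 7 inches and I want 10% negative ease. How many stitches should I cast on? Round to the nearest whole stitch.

Finished = 7 × 0.90 = 6.30 in.
24 / 3.5 = 6.857 sts per inch.
6.30 × 6.857 = 43.20 sts.
→ 43 sts.

43 stitches.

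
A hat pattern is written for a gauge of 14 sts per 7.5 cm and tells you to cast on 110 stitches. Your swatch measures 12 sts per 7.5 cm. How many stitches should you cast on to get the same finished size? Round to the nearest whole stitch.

Scale factor = 12 / 14 = 0.857.
110 × 12 / 14 = 94.29 sts.
→ 94 sts.

Cast on 94 stitches.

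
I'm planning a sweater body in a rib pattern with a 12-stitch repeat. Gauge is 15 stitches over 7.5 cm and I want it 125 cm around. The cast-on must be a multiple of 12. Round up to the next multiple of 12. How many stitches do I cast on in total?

Cast on 252 stitches.

15 / 7.5 = 2 sts per cm.
125 × 2 = 250.00 sts.
Next multiple of 12: 252.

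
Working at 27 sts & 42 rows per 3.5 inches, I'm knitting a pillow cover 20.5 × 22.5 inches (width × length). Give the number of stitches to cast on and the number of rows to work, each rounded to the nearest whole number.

Stitch gauge = 27/3.5 = 7.714 sts/in; 20.5 × 7.714 = 158.14 → 158 sts.
Row gauge = 42/3.5 = 12 rows/in; 22.5 × 12 = 270.00 → 270 rows.

Cast on 158 stitches and work 270 rows.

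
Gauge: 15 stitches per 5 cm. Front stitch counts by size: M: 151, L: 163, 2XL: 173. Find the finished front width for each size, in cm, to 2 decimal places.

M 50.33 cm; L 54.33 cm; 2XL 57.67 cm.

15/5 = 3 sts per cm.
M: 151 / 3 = 50.333 → 50.33 cm.
L: 163 / 3 = 54.333 → 54.33 cm.
2XL: 173 / 3 = 57.667 → 57.67 cm.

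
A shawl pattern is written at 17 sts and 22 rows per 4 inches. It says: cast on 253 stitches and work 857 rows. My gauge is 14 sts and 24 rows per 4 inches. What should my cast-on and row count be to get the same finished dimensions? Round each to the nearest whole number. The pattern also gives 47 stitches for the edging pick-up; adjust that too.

Cast on 208 stitches; work 935 rows; edging pick-up 39 stitches.

Stitches: 253 × 14/17 = 208.35 → 208.
Rows: 857 × 24/22 = 934.91 → 935.
edging pick-up: 47 × 14/17 = 38.71 → 39.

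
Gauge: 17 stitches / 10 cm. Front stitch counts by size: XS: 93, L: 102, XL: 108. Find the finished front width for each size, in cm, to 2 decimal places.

XS 54.71 cm; L 60.00 cm; XL 63.53 cm.

17/10 = 1.7 sts per cm.
XS: 93 / 1.7 = 54.706 → 54.71 cm.
L: 102 / 1.7 = 60.000 → 60.00 cm.
XL: 108 / 1.7 = 63.529 → 63.53 cm.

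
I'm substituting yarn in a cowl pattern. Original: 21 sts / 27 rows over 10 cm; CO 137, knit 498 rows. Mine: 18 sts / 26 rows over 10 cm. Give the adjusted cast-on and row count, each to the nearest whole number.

Stitches: 137 × 18/21 = 117.43 → 117.
Rows: 498 × 26/27 = 479.56 → 480.

Cast on 117 stitches; work 480 rows.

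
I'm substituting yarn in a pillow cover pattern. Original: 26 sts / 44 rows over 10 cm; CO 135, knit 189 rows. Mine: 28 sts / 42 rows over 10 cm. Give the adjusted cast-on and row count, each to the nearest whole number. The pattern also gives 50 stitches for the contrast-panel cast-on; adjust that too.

Cast on 145 stitches; work 180 rows; contrast-panel cast-on 54 stitches.

Stitches: 135 × 28/26 = 145.38 → 145.
Rows: 189 × 42/44 = 180.41 → 180.
contrast-panel cast-on: 50 × 28/26 = 53.85 → 54.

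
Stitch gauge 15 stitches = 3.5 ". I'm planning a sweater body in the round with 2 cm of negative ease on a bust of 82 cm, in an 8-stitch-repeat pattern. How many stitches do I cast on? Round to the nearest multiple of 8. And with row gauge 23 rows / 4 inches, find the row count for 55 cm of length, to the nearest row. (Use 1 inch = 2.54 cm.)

Cast on 136 stitches; work 125 rows.

Finished = 82 − 2 = 80 cm.
80 cm × 1/2.54 = 31.50 inches.
15/3.5 = 4.286 sts per in; 31.50 × 4.286 = 134.98 sts.
Nearest multiple of 8 → 136.
55 cm = 21.65 inches; × 5.75 = 124.51 → 125 rows.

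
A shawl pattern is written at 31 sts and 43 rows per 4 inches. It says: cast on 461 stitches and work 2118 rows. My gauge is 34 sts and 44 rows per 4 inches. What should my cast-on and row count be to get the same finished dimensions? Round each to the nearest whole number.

Stitches: 461 × 34/31 = 505.61 → 506.
Rows: 2118 × 44/43 = 2167.26 → 2167.

Cast on 506 stitches; work 2167 rows.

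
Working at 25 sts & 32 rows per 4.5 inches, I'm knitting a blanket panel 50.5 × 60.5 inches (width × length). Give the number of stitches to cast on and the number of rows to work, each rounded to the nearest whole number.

Cast on 281 stitches and work 430 rows.

Stitch gauge = 25/4.5 = 5.556 sts/in; 50.5 × 5.556 = 280.56 → 281 sts.
Row gauge = 32/4.5 = 7.111 rows/in; 60.5 × 7.111 = 430.22 → 430 rows.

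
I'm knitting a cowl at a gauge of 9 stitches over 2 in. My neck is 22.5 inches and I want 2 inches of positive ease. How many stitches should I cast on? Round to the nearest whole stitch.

Finished = 22.5 + 2 = 24.5 in.
9 / 2 = 4.5 sts per inch.
24.50 × 4.5 = 110.25 sts.
→ 110 sts.

CO 110 sts.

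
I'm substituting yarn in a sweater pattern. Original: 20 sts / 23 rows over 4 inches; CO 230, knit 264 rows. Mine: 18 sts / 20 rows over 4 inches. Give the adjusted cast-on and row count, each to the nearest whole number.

Cast on 207 stitches; work 230 rows.

Stitches: 230 × 18/20 = 207.00 → 207.
Rows: 264 × 20/23 = 229.57 → 230.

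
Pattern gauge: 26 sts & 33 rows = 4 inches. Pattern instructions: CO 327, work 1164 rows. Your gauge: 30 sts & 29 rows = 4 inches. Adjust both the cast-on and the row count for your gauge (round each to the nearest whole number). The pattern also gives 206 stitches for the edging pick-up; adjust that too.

Cast on 377 stitches; work 1023 rows; edging pick-up 238 stitches.

Stitches: 327 × 30/26 = 377.31 → 377.
Rows: 1164 × 29/33 = 1022.91 → 1023.
edging pick-up: 206 × 30/26 = 237.69 → 238.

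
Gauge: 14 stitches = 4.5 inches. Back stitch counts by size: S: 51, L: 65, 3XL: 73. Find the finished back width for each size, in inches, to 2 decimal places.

S 16.39 inches; L 20.89 inches; 3XL 23.46 inches.

14/4.5 = 3.111 sts per in.
S: 51 / 3.111 = 16.393 → 16.39 in.
L: 65 / 3.111 = 20.893 → 20.89 in.
3XL: 73 / 3.111 = 23.464 → 23.46 in.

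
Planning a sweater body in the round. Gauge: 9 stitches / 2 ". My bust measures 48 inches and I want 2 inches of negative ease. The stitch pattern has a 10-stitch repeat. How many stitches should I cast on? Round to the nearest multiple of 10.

Finished = 48 − 2 = 46 inches.
9 / 2 = 4.5 sts/in.
46 × 4.5 = 207.00 sts.
Nearest multiple of 10: 210.

210 stitches.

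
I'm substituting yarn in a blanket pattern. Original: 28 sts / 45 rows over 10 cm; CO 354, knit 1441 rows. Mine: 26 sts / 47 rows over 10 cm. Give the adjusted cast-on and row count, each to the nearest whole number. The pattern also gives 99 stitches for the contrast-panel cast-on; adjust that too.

Cast on 329 stitches; work 1505 rows; contrast-panel cast-on 92 stitches.

Stitches: 354 × 26/28 = 328.71 → 329.
Rows: 1441 × 47/45 = 1505.04 → 1505.
contrast-panel cast-on: 99 × 26/28 = 91.93 → 92.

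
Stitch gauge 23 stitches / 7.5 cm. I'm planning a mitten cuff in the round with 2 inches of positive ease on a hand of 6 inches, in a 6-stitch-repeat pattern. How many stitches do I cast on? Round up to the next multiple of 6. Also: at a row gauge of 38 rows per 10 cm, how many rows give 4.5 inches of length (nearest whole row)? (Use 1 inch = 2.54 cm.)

Cast on 66 stitches; work 43 rows.

Finished = 6 + 2 = 8 inches.
8 inches × 2.54 = 20.32 cm.
23/7.5 = 3.067 sts per cm; 20.32 × 3.067 = 62.31 sts.
Next multiple of 6 → 66.
4.5 inches = 11.43 cm; × 3.8 = 43.43 → 43 rows.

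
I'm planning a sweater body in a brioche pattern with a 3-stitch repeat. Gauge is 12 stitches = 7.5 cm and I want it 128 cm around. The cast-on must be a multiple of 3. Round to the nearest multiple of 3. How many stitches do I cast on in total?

12 / 7.5 = 1.6 sts per cm.
128 × 1.6 = 204.80 sts.
Nearest multiple of 3: 204.

204 stitches.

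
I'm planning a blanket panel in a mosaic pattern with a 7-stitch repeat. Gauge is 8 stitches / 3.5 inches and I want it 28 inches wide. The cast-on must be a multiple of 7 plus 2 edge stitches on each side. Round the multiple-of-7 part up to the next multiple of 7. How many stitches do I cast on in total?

CO 67 sts.

8 / 3.5 = 2.286 sts per inch.
28 × 2.286 = 64.00 sts.
Less 4 edge sts → 60.00 for the repeat.
Next multiple of 7: 63.
Add back 4 edge sts → 67.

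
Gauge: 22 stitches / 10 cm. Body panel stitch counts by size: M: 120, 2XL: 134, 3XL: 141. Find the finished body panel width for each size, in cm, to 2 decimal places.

M 54.55 cm; 2XL 60.91 cm; 3XL 64.09 cm.

22/10 = 2.2 sts per cm.
M: 120 / 2.2 = 54.545 → 54.55 cm.
2XL: 134 / 2.2 = 60.909 → 60.91 cm.
3XL: 141 / 2.2 = 64.091 → 64.09 cm.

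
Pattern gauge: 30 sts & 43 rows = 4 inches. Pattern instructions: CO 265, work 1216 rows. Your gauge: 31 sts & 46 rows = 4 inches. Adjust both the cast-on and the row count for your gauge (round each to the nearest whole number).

Stitches: 265 × 31/30 = 273.83 → 274.
Rows: 1216 × 46/43 = 1300.84 → 1301.

Cast on 274 stitches; work 1301 rows.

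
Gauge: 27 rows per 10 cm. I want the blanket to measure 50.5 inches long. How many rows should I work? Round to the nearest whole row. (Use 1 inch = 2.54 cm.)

Work 346 rows.

50.5 in = 128.27 cm.
27 rows / 10 cm = 2.7 rows per cm.
128.27 × 2.7 = 346.33 rows.
Round to nearest → 346.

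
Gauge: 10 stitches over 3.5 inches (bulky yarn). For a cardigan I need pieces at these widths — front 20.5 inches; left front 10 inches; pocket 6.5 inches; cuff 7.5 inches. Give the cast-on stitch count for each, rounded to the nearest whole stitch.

front 59; left front 29; pocket 19; cuff 21.

Rate = 10/3.5 = 2.857 sts per in.
front: 20.5 × 2.857 = 58.57 → 59.
left front: 10 × 2.857 = 28.57 → 29.
pocket: 6.5 × 2.857 = 18.57 → 19.
cuff: 7.5 × 2.857 = 21.43 → 21.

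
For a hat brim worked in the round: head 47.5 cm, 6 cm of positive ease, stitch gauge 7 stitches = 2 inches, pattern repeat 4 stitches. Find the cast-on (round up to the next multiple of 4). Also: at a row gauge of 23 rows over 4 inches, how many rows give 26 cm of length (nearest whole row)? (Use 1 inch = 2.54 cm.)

Cast on 76 stitches; work 59 rows.

Finished = 47.5 + 6 = 53.5 cm.
53.5 cm × 1/2.54 = 21.06 inches.
7/2 = 3.5 sts per in; 21.06 × 3.5 = 73.72 sts.
Next multiple of 4 → 76.
26 cm = 10.24 inches; × 5.75 = 58.86 → 59 rows.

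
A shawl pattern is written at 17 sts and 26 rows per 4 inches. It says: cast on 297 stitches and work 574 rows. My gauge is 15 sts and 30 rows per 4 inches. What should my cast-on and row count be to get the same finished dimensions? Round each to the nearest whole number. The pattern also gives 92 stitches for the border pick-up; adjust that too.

Stitches: 297 × 15/17 = 262.06 → 262.
Rows: 574 × 30/26 = 662.31 → 662.
border pick-up: 92 × 15/17 = 81.18 → 81.

Cast on 262 stitches; work 662 rows; border pick-up 81 stitches.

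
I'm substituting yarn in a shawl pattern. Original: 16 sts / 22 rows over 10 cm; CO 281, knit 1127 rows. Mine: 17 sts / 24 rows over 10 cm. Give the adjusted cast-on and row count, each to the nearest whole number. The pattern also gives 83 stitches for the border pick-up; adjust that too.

Stitches: 281 × 17/16 = 298.56 → 299.
Rows: 1127 × 24/22 = 1229.45 → 1229.
border pick-up: 83 × 17/16 = 88.19 → 88.

Cast on 299 stitches; work 1229 rows; border pick-up 88 stitches.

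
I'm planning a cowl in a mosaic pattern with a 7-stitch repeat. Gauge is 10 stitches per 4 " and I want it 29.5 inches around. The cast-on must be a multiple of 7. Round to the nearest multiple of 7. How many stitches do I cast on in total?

Cast on 77 stitches.

10 / 4 = 2.5 sts per inch.
29.5 × 2.5 = 73.75 sts.
Nearest multiple of 7: 77.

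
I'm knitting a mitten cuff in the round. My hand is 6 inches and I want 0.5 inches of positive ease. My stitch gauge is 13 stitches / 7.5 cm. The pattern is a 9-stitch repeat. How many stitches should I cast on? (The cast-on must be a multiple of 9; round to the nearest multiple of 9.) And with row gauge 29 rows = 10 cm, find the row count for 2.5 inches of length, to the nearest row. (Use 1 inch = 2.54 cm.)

Cast on 27 stitches; work 18 rows.

Finished = 6 + 0.5 = 6.5 inches.
6.5 inches × 2.54 = 16.51 cm.
13/7.5 = 1.733 sts per cm; 16.51 × 1.733 = 28.62 sts.
Nearest multiple of 9 → 27.
2.5 inches = 6.35 cm; × 2.9 = 18.41 → 18 rows.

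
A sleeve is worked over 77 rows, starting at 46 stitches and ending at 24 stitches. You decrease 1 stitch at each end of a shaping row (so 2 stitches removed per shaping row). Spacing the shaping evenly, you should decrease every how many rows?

Decrease every 7th row.

Stitches to remove: |24 − 46| = 22.
Shaping rows needed: 22 / 2 = 11.
77 rows / 11 = every 7 rows.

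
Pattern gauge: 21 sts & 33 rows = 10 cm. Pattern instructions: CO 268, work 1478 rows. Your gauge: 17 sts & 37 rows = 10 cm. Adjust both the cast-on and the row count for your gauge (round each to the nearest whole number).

Stitches: 268 × 17/21 = 216.95 → 217.
Rows: 1478 × 37/33 = 1657.15 → 1657.

Cast on 217 stitches; work 1657 rows.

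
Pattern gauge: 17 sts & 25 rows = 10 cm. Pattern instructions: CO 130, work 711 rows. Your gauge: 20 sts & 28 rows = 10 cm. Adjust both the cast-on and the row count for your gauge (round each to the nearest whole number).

Cast on 153 stitches; work 796 rows.

Stitches: 130 × 20/17 = 152.94 → 153.
Rows: 711 × 28/25 = 796.32 → 796.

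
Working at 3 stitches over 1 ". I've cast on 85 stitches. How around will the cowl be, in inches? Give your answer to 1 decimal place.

3 stitches / 1 inch = 3 stitches per inch.
85 / 3 = 28.33 inches.

28.3 inches.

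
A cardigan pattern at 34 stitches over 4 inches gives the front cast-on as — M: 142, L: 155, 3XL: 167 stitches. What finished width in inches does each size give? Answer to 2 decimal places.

34/4 = 8.5 sts per in.
M: 142 / 8.5 = 16.706 → 16.71 in.
L: 155 / 8.5 = 18.235 → 18.24 in.
3XL: 167 / 8.5 = 19.647 → 19.65 in.

M 16.71 inches; L 18.24 inches; 3XL 19.65 inches.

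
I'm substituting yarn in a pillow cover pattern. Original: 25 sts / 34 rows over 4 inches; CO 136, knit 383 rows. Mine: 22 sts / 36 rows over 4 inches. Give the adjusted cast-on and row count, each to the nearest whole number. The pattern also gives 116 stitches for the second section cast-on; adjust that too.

Cast on 120 stitches; work 406 rows; second section cast-on 102 stitches.

Stitches: 136 × 22/25 = 119.68 → 120.
Rows: 383 × 36/34 = 405.53 → 406.
second section cast-on: 116 × 22/25 = 102.08 → 102.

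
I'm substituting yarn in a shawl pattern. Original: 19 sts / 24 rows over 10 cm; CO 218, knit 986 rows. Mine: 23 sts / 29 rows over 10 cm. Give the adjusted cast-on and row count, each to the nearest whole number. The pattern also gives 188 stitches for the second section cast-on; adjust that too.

Cast on 264 stitches; work 1191 rows; second section cast-on 228 stitches.

Stitches: 218 × 23/19 = 263.89 → 264.
Rows: 986 × 29/24 = 1191.42 → 1191.
second section cast-on: 188 × 23/19 = 227.58 → 228.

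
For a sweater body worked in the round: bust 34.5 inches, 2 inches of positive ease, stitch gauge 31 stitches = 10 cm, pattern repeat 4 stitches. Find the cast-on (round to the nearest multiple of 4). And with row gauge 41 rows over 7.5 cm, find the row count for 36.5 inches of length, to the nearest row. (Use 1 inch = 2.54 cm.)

Cast on 288 stitches; work 507 rows.

Finished = 34.5 + 2 = 36.5 inches.
36.5 inches × 2.54 = 92.71 cm.
31/10 = 3.1 sts per cm; 92.71 × 3.1 = 287.40 sts.
Nearest multiple of 4 → 288.
36.5 inches = 92.71 cm; × 5.467 = 506.81 → 507 rows.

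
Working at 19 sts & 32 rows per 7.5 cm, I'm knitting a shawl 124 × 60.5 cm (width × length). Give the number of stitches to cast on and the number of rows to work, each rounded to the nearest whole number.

Stitch gauge = 19/7.5 = 2.533 sts/cm; 124 × 2.533 = 314.13 → 314 sts.
Row gauge = 32/7.5 = 4.267 rows/cm; 60.5 × 4.267 = 258.13 → 258 rows.

Cast on 314 stitches and work 258 rows.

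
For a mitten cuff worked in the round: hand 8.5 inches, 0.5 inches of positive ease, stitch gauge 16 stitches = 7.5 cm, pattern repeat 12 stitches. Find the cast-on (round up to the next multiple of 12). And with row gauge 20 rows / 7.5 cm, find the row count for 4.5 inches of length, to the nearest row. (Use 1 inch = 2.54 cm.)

Finished = 8.5 + 0.5 = 9 inches.
9 inches × 2.54 = 22.86 cm.
16/7.5 = 2.133 sts per cm; 22.86 × 2.133 = 48.77 sts.
Next multiple of 12 → 60.
4.5 inches = 11.43 cm; × 2.667 = 30.48 → 30 rows.

Cast on 60 stitches; work 30 rows.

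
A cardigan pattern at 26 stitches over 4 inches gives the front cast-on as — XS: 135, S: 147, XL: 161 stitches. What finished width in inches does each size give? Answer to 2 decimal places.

26/4 = 6.5 sts per in.
XS: 135 / 6.5 = 20.769 → 20.77 in.
S: 147 / 6.5 = 22.615 → 22.62 in.
XL: 161 / 6.5 = 24.769 → 24.77 in.

XS 20.77 inches; S 22.62 inches; XL 24.77 inches.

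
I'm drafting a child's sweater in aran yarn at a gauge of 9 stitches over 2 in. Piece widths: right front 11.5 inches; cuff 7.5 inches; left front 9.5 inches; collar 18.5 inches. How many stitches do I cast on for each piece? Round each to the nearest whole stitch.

right front 52; cuff 34; left front 43; collar 83.

Rate = 9/2 = 4.5 sts per in.
right front: 11.5 × 4.5 = 51.75 → 52.
cuff: 7.5 × 4.5 = 33.75 → 34.
left front: 9.5 × 4.5 = 42.75 → 43.
collar: 18.5 × 4.5 = 83.25 → 83.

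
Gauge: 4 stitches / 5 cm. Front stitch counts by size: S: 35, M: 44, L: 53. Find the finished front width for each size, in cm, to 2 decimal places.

S 43.75 cm; M 55.00 cm; L 66.25 cm.

4/5 = 0.8 sts per cm.
S: 35 / 0.8 = 43.750 → 43.75 cm.
M: 44 / 0.8 = 55.000 → 55.00 cm.
L: 53 / 0.8 = 66.250 → 66.25 cm.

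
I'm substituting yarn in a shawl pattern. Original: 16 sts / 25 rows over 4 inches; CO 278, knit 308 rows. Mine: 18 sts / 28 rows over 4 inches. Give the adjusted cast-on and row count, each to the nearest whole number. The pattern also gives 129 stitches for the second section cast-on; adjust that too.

Stitches: 278 × 18/16 = 312.75 → 313.
Rows: 308 × 28/25 = 344.96 → 345.
second section cast-on: 129 × 18/16 = 145.12 → 145.

Cast on 313 stitches; work 345 rows; second section cast-on 145 stitches.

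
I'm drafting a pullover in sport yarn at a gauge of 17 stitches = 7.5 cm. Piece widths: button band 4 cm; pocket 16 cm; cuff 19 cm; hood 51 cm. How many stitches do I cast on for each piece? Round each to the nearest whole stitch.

Rate = 17/7.5 = 2.267 sts per cm.
button band: 4 × 2.267 = 9.07 → 9.
pocket: 16 × 2.267 = 36.27 → 36.
cuff: 19 × 2.267 = 43.07 → 43.
hood: 51 × 2.267 = 115.60 → 116.

button band 9; pocket 36; cuff 43; hood 116.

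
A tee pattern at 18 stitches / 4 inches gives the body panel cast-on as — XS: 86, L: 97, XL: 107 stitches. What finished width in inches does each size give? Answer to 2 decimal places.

18/4 = 4.5 sts per in.
XS: 86 / 4.5 = 19.111 → 19.11 in.
L: 97 / 4.5 = 21.556 → 21.56 in.
XL: 107 / 4.5 = 23.778 → 23.78 in.

XS 19.11 inches; L 21.56 inches; XL 23.78 inches.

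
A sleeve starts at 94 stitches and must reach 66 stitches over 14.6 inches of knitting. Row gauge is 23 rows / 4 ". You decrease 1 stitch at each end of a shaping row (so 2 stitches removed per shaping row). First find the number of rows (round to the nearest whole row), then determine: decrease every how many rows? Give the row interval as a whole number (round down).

Decrease every 6th row.

Rows = 14.6 × 5.75 = 84.0 → 84 rows.
Stitches to remove: 28 → 14 shaping rows (at 2 st each).
84 / 14 = 6.00 → every 6 rows.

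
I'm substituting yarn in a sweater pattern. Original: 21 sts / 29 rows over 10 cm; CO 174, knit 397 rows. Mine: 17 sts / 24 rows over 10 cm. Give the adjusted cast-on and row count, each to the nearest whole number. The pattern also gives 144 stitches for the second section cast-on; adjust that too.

Cast on 141 stitches; work 329 rows; second section cast-on 117 stitches.

Stitches: 174 × 17/21 = 140.86 → 141.
Rows: 397 × 24/29 = 328.55 → 329.
second section cast-on: 144 × 17/21 = 116.57 → 117.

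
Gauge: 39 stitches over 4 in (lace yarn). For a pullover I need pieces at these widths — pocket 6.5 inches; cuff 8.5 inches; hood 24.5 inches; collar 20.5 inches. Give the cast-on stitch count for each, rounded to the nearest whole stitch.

Rate = 39/4 = 9.75 sts per in.
pocket: 6.5 × 9.75 = 63.38 → 63.
cuff: 8.5 × 9.75 = 82.88 → 83.
hood: 24.5 × 9.75 = 238.88 → 239.
collar: 20.5 × 9.75 = 199.88 → 200.

pocket 63; cuff 83; hood 239; collar 200.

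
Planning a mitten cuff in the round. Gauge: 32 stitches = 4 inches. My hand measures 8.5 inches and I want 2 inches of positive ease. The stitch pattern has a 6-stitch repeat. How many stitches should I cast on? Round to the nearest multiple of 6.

84 stitches.

Finished = 8.5 + 2 = 10.5 inches.
32 / 4 = 8 sts/in.
10.5 × 8 = 84.00 sts.
Nearest multiple of 6: 84.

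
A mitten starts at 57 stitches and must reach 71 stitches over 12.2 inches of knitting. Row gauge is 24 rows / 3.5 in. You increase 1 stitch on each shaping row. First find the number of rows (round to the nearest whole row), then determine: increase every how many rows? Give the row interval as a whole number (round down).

Increase every 6th row.

Rows = 12.2 × 6.857 = 83.7 → 84 rows.
Stitches to add: 14 → 14 shaping rows (at 1 st each).
84 / 14 = 6.00 → every 6 rows.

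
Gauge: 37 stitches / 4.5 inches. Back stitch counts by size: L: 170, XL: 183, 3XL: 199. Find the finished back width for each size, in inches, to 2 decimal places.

37/4.5 = 8.222 sts per in.
L: 170 / 8.222 = 20.676 → 20.68 in.
XL: 183 / 8.222 = 22.257 → 22.26 in.
3XL: 199 / 8.222 = 24.203 → 24.20 in.

L 20.68 inches; XL 22.26 inches; 3XL 24.20 inches.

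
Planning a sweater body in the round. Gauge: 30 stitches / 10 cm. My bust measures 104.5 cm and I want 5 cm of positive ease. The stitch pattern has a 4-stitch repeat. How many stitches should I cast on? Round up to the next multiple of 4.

Finished = 104.5 + 5 = 109.5 cm.
30 / 10 = 3 sts/cm.
109.5 × 3 = 328.50 sts.
Next multiple of 4: 332.

Cast on 332 stitches.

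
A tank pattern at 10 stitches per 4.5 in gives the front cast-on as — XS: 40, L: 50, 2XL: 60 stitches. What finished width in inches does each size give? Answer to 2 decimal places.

10/4.5 = 2.222 sts per in.
XS: 40 / 2.222 = 18.000 → 18.00 in.
L: 50 / 2.222 = 22.500 → 22.50 in.
2XL: 60 / 2.222 = 27.000 → 27.00 in.

XS 18.00 inches; L 22.50 inches; 2XL 27.00 inches.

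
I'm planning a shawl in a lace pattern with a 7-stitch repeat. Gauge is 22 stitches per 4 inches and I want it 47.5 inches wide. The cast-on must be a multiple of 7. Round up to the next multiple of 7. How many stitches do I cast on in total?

22 / 4 = 5.5 sts per inch.
47.5 × 5.5 = 261.25 sts.
Next multiple of 7: 266.

266 stitches.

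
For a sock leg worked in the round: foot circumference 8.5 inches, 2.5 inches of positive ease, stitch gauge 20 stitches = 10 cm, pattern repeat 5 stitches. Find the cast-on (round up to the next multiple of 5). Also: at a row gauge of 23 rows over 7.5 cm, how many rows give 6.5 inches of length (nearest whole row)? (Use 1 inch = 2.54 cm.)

Cast on 60 stitches; work 51 rows.

Finished = 8.5 + 2.5 = 11 inches.
11 inches × 2.54 = 27.94 cm.
20/10 = 2 sts per cm; 27.94 × 2 = 55.88 sts.
Next multiple of 5 → 60.
6.5 inches = 16.51 cm; × 3.067 = 50.63 → 51 rows.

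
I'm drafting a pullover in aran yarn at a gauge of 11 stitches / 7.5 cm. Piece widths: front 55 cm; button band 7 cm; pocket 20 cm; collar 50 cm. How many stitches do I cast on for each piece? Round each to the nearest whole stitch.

front 81; button band 10; pocket 29; collar 73.

Rate = 11/7.5 = 1.467 sts per cm.
front: 55 × 1.467 = 80.67 → 81.
button band: 7 × 1.467 = 10.27 → 10.
pocket: 20 × 1.467 = 29.33 → 29.
collar: 50 × 1.467 = 73.33 → 73.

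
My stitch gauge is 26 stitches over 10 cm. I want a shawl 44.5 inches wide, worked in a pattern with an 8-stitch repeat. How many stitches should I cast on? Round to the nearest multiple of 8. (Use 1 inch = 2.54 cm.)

44.5 in = 44.5 × 2.54 = 113.03 cm.
26 / 10 = 2.6 sts/cm.
113.03 × 2.6 = 293.88 sts.
→ 296.

296 stitches.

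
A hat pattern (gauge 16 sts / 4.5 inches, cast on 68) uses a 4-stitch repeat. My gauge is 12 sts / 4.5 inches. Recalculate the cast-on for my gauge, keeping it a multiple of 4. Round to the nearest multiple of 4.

CO 52 sts.

68 × 12 / 16 = 51.00.
Nearest multiple of 4: 52.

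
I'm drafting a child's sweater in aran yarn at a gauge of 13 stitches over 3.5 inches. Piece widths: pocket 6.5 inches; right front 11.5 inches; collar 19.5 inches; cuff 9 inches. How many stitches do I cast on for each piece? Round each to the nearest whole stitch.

Rate = 13/3.5 = 3.714 sts per in.
pocket: 6.5 × 3.714 = 24.14 → 24.
right front: 11.5 × 3.714 = 42.71 → 43.
collar: 19.5 × 3.714 = 72.43 → 72.
cuff: 9 × 3.714 = 33.43 → 33.

pocket 24; right front 43; collar 72; cuff 33.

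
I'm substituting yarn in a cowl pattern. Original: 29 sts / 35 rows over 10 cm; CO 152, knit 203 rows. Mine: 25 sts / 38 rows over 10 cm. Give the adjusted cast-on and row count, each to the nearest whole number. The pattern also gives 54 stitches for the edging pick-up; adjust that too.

Stitches: 152 × 25/29 = 131.03 → 131.
Rows: 203 × 38/35 = 220.40 → 220.
edging pick-up: 54 × 25/29 = 46.55 → 47.

Cast on 131 stitches; work 220 rows; edging pick-up 47 stitches.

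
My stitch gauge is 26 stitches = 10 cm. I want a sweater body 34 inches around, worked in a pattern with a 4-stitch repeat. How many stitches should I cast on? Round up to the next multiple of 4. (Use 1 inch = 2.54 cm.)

34 in = 34 × 2.54 = 86.36 cm.
26 / 10 = 2.6 sts/cm.
86.36 × 2.6 = 224.54 sts.
→ 228.

CO 228 sts.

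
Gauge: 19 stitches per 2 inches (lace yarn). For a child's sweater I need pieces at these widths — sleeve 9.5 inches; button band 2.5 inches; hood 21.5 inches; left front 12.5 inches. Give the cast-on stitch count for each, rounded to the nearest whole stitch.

sleeve 90; button band 24; hood 204; left front 119.

Rate = 19/2 = 9.5 sts per in.
sleeve: 9.5 × 9.5 = 90.25 → 90.
button band: 2.5 × 9.5 = 23.75 → 24.
hood: 21.5 × 9.5 = 204.25 → 204.
left front: 12.5 × 9.5 = 118.75 → 119.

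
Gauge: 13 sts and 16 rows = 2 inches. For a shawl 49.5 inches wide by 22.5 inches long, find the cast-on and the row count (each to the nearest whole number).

Cast on 322 stitches and work 180 rows.

Stitch gauge = 13/2 = 6.5 sts/in; 49.5 × 6.5 = 321.75 → 322 sts.
Row gauge = 16/2 = 8 rows/in; 22.5 × 8 = 180.00 → 180 rows.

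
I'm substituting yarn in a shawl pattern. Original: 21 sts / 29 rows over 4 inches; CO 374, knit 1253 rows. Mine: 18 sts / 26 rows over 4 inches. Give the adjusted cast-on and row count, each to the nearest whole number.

Stitches: 374 × 18/21 = 320.57 → 321.
Rows: 1253 × 26/29 = 1123.38 → 1123.

Cast on 321 stitches; work 1123 rows.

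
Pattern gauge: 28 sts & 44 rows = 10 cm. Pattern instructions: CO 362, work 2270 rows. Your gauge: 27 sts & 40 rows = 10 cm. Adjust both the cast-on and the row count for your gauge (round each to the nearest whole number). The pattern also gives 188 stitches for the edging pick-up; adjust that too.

Cast on 349 stitches; work 2064 rows; edging pick-up 181 stitches.

Stitches: 362 × 27/28 = 349.07 → 349.
Rows: 2270 × 40/44 = 2063.64 → 2064.
edging pick-up: 188 × 27/28 = 181.29 → 181.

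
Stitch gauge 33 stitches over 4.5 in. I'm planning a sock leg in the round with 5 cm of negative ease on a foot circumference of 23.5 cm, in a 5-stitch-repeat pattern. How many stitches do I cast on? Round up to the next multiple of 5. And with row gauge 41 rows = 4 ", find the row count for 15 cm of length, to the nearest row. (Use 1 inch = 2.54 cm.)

Finished = 23.5 − 5 = 18.5 cm.
18.5 cm × 1/2.54 = 7.28 inches.
33/4.5 = 7.333 sts per in; 7.28 × 7.333 = 53.41 sts.
Next multiple of 5 → 55.
15 cm = 5.91 inches; × 10.25 = 60.53 → 61 rows.

Cast on 55 stitches; work 61 rows.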